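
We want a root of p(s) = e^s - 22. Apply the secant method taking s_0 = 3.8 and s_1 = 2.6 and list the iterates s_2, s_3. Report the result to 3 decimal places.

p(3.8) = 22.70118, p(2.6) = -8.53626
s_2 = 2.60000 − (-8.53626)·(2.60000 − 3.80000) / (-8.53626 − 22.70118) = 2.60000 − (10.24351)/(-31.23745) = 2.92792
p(2.92792) = -3.31120
s_3 = 2.92792 − (-3.31120)·(2.92792 − 2.60000) / (-3.31120 − (-8.53626)) = 2.92792 − (-1.08582)/(5.22506) = 3.13574

2.928, 3.136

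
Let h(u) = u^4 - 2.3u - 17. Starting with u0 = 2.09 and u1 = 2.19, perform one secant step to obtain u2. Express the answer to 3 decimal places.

2.164

h(2.09) = -2.72670, h(2.19) = 0.96558
u2 = 2.19000 − 0.96558·(2.19000 − 2.09000) / (0.96558 − (-2.72670)) = 2.19000 − (0.09656)/(3.69228) = 2.16385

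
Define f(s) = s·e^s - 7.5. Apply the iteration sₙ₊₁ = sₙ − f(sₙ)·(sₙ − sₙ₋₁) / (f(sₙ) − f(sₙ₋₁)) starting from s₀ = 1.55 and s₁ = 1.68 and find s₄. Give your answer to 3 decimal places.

1.566

f(1.55) = -0.19722, f(1.68) = 1.51413
s₂ = 1.68000 − 1.51413·(1.68000 − 1.55000) / (1.51413 − (-0.19722)) = 1.68000 − (0.19684)/(1.71136) = 1.56498
f(1.56498) = -0.01534
s₃ = 1.56498 − (-0.01534)·(1.56498 − 1.68000) / (-0.01534 − 1.51413) = 1.56498 − (0.00176)/(-1.52947) = 1.56614
f(1.56614) = -0.00118
s₄ = 1.56614 − (-0.00118)·(1.56614 − 1.56498) / (-0.00118 − (-0.01534)) = 1.56614 − (0.00000)/(0.01416) = 1.56623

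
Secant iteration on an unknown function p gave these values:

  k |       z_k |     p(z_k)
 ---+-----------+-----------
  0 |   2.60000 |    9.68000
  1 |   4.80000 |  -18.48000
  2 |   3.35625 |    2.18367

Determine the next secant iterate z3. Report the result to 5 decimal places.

z3 = 3.35625 − 2.18367·(3.35625 − 4.80000) / (2.18367 − (-18.48000))
   = 3.35625 − (-3.1526736)/(20.6636700) = 3.5088208

3.50882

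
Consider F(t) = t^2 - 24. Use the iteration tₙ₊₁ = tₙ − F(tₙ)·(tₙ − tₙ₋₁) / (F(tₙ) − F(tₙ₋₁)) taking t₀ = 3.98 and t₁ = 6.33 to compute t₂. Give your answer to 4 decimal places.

F(3.98) = -8.159600, F(6.33) = 16.068900
t₂ = 6.330000 − 16.068900·(6.330000 − 3.980000) / (16.068900 − (-8.159600)) = 6.330000 − (37.761915)/(24.228500) = 4.771426

4.7714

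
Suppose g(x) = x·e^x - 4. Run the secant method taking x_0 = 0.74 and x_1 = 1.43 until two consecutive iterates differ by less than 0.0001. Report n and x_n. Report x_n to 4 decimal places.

g(0.74) = -2.449008, g(1.43) = 1.975540
x_2 = 1.430000 − 1.975540·(0.690000)/(4.424548) = 1.121918;  |Δ| = 0.308082
g(1.121918) = -0.554882
x_3 = 1.121918 − (-0.554882)·(-0.308082)/(-2.530422) = 1.189476;  |Δ| = 0.067558
g(1.189476) = -0.092146
x_4 = 1.189476 − (-0.092146)·(0.067558)/(0.462736) = 1.202929;  |Δ| = 0.013453
g(1.202929) = 0.005578
x_5 = 1.202929 − 0.005578·(0.013453)/(0.097723) = 1.202161;  |Δ| = 0.000768
g(1.202161) = -0.000052
x_6 = 1.202161 − (-0.000052)·(-0.000768)/(-0.005629) = 1.202168;  |Δ| = 0.000007
|x_6 − x_5| = 0.000007 < 0.0001

n = 6, x_n = 1.2022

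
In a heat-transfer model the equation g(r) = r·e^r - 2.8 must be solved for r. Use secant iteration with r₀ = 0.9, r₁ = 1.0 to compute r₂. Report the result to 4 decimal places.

1.0162

g(0.9) = -0.586357, g(1.0) = -0.081718
r₂ = 1.000000 − (-0.081718)·(1.000000 − 0.900000) / (-0.081718 − (-0.586357)) = 1.000000 − (-0.008172)/(0.504639) = 1.016193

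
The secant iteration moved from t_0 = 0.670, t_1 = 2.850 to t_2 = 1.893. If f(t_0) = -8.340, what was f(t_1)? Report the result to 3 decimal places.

The secant line through (0.670, -8.340) and (2.850, f(t_1)) crosses zero at t_2 = 1.893.
So (0.670, -8.340), (2.850, f(t_1)), (1.893, 0) are collinear:
f(t_1) = -8.340 · (2.850 − 1.893) / (0.670 − 1.893) = -8.340 · (0.95700)/(-1.22300) = 6.52607

6.526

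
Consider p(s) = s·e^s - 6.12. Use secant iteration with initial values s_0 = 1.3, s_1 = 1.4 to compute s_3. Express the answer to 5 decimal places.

p(1.3) = -1.3499143, p(1.4) = -0.4427200
s_2 = 1.4000000 − (-0.4427200)·(1.4000000 − 1.3000000) / (-0.4427200 − (-1.3499143)) = 1.4000000 − (-0.0442720)/(0.9071943) = 1.4488010
p(1.4488010) = 0.0490037
s_3 = 1.4488010 − 0.0490037·(1.4488010 − 1.4000000) / (0.0490037 − (-0.4427200)) = 1.4488010 − (0.0023914)/(0.4917237) = 1.4439377

1.44394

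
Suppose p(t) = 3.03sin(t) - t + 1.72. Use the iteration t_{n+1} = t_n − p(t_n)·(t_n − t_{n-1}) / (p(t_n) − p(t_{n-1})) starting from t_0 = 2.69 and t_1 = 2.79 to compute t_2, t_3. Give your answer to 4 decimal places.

2.7830, 2.7831

p(2.69) = 0.352289, p(2.79) = -0.026488
t_2 = 2.790000 − (-0.026488)·(2.790000 − 2.690000) / (-0.026488 − 0.352289) = 2.790000 − (-0.002649)/(-0.378777) = 2.783007
p(2.783007) = 0.000372
t_3 = 2.783007 − 0.000372·(2.783007 − 2.790000) / (0.000372 − (-0.026488)) = 2.783007 − (-0.000003)/(0.026860) = 2.783104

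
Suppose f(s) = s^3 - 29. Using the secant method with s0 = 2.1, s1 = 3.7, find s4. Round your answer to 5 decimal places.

3.07512

f(2.1) = -19.7390000, f(3.7) = 21.6530000
s2 = 3.7000000 − 21.6530000·(3.7000000 − 2.1000000) / (21.6530000 − (-19.7390000)) = 3.7000000 − (34.6448000)/(41.3920000) = 2.8630073
f(2.8630073) = -5.5324698
s3 = 2.8630073 − (-5.5324698)·(2.8630073 − 3.7000000) / (-5.5324698 − 21.6530000) = 2.8630073 − (4.6306365)/(-27.1854698) = 3.0333423
f(3.0333423) = -1.0897147
s4 = 3.0333423 − (-1.0897147)·(3.0333423 − 2.8630073) / (-1.0897147 − (-5.5324698)) = 3.0333423 − (-0.1856165)/(4.4427551) = 3.0751219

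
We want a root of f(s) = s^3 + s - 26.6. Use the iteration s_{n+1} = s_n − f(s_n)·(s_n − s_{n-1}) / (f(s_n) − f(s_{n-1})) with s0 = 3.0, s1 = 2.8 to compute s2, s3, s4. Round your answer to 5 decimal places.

2.87043, 2.87358, 2.87350

f(3.0) = 3.4000000, f(2.8) = -1.8480000
s2 = 2.8000000 − (-1.8480000)·(2.8000000 − 3.0000000) / (-1.8480000 − 3.4000000) = 2.8000000 − (0.3696000)/(-5.2480000) = 2.8704268
f(2.8704268) = -0.0791214
s3 = 2.8704268 − (-0.0791214)·(2.8704268 − 2.8000000) / (-0.0791214 − (-1.8480000)) = 2.8704268 − (-0.0055723)/(1.7688786) = 2.8735770
f(2.8735770) = 0.0019803
s4 = 2.8735770 − 0.0019803·(2.8735770 − 2.8704268) / (0.0019803 − (-0.0791214)) = 2.8735770 − (0.0000062)/(0.0811017) = 2.8735001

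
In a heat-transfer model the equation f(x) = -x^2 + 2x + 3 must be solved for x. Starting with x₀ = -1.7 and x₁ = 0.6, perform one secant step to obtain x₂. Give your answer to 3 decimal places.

-0.639

f(-1.7) = -3.29000, f(0.6) = 3.84000
x₂ = 0.60000 − 3.84000·(0.60000 − (-1.70000)) / (3.84000 − (-3.29000)) = 0.60000 − (8.83200)/(7.13000) = -0.63871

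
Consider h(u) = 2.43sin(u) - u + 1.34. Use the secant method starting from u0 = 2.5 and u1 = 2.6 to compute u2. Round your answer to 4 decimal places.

2.5976

h(2.5) = 0.294287, h(2.6) = -0.007332
u2 = 2.600000 − (-0.007332)·(2.600000 − 2.500000) / (-0.007332 − 0.294287) = 2.600000 − (-0.000733)/(-0.301619) = 2.597569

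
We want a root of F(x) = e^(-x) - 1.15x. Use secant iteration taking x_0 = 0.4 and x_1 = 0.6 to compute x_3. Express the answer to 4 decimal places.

F(0.4) = 0.210320, F(0.6) = -0.141188
x_2 = 0.600000 − (-0.141188)·(0.600000 − 0.400000) / (-0.141188 − 0.210320) = 0.600000 − (-0.028238)/(-0.351508) = 0.519667
F(0.519667) = -0.002899
x_3 = 0.519667 − (-0.002899)·(0.519667 − 0.600000) / (-0.002899 − (-0.141188)) = 0.519667 − (0.000233)/(0.138290) = 0.517983

0.5180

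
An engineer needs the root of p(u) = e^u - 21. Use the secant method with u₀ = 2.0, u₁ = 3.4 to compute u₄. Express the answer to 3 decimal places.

3.048

p(2.0) = -13.61094, p(3.4) = 8.96410
u₂ = 3.40000 − 8.96410·(3.40000 − 2.00000) / (8.96410 − (-13.61094)) = 3.40000 − (12.54974)/(22.57504) = 2.84409
p(2.84409) = -3.81412
u₃ = 2.84409 − (-3.81412)·(2.84409 − 3.40000) / (-3.81412 − 8.96410) = 2.84409 − (2.12032)/(-12.77822) = 3.01002
p(3.01002) = -0.71219
u₄ = 3.01002 − (-0.71219)·(3.01002 − 2.84409) / (-0.71219 − (-3.81412)) = 3.01002 − (-0.11818)/(3.10193) = 3.04812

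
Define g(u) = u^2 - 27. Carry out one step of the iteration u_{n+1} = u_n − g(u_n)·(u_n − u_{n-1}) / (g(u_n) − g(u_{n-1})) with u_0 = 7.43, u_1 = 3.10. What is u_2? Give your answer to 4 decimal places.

4.7515

g(7.43) = 28.204900, g(3.10) = -17.390000
u_2 = 3.100000 − (-17.390000)·(3.100000 − 7.430000) / (-17.390000 − 28.204900) = 3.100000 − (75.298700)/(-45.594900) = 4.751472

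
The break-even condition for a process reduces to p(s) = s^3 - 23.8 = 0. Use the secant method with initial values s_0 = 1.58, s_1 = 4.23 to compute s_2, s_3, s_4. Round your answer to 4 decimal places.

2.3134, 2.6591, 2.9282

p(1.58) = -19.855688, p(4.23) = 51.886967
s_2 = 4.230000 − 51.886967·(4.230000 − 1.580000) / (51.886967 − (-19.855688)) = 4.230000 − (137.500463)/(71.742655) = 2.313421
p(2.313421) = -11.418763
s_3 = 2.313421 − (-11.418763)·(2.313421 − 4.230000) / (-11.418763 − 51.886967) = 2.313421 − (21.884960)/(-63.305730) = 2.659124
p(2.659124) = -4.997498
s_4 = 2.659124 − (-4.997498)·(2.659124 − 2.313421) / (-4.997498 − (-11.418763)) = 2.659124 − (-1.727649)/(6.421264) = 2.928175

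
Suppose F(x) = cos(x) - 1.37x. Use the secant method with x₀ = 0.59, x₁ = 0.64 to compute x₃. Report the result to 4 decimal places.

0.6017

F(0.59) = 0.022641, F(0.64) = -0.074704
x₂ = 0.640000 − (-0.074704)·(0.640000 − 0.590000) / (-0.074704 − 0.022641) = 0.640000 − (-0.003735)/(-0.097345) = 0.601629
F(0.601629) = 0.000183
x₃ = 0.601629 − 0.000183·(0.601629 − 0.640000) / (0.000183 − (-0.074704)) = 0.601629 − (-0.000007)/(0.074887) = 0.601723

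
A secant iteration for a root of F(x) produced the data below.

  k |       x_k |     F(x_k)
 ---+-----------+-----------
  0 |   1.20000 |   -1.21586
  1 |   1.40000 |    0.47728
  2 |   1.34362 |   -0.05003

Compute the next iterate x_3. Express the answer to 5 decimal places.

1.34897

x_3 = 1.34362 − (-0.05003)·(1.34362 − 1.40000) / (-0.05003 − 0.47728)
   = 1.34362 − (0.0028207)/(-0.5273100) = 1.3489692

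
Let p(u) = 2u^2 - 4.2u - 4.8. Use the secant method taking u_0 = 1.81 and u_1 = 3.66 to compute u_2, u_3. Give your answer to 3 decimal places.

2.678, 2.879

p(1.81) = -5.84980, p(3.66) = 6.61920
u_2 = 3.66000 − 6.61920·(3.66000 − 1.81000) / (6.61920 − (-5.84980)) = 3.66000 − (12.24552)/(12.46900) = 2.67792
p(2.67792) = -1.70473
u_3 = 2.67792 − (-1.70473)·(2.67792 − 3.66000) / (-1.70473 − 6.61920) = 2.67792 − (1.67418)/(-8.32393) = 2.87905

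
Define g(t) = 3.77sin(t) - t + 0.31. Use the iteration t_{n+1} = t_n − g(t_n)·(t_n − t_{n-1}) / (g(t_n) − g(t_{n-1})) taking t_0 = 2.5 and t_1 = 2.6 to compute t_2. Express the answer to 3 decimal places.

2.516

g(2.5) = 0.06624, g(2.6) = -0.34656
t_2 = 2.60000 − (-0.34656)·(2.60000 − 2.50000) / (-0.34656 − 0.06624) = 2.60000 − (-0.03466)/(-0.41280) = 2.51605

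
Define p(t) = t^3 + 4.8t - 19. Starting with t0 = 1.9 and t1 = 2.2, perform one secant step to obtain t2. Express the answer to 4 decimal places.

2.0733

p(1.9) = -3.021000, p(2.2) = 2.208000
t2 = 2.200000 − 2.208000·(2.200000 − 1.900000) / (2.208000 − (-3.021000)) = 2.200000 − (0.662400)/(5.229000) = 2.073322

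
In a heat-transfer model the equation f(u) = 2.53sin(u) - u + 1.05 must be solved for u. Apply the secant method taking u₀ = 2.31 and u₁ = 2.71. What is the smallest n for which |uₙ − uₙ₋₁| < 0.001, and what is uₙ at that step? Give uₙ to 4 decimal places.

f(2.31) = 0.609683, f(2.71) = -0.601656
u₂ = 2.710000 − (-0.601656)·(0.400000)/(-1.211339) = 2.511325;  |Δ| = 0.198675
f(2.511325) = 0.029757
u₃ = 2.511325 − 0.029757·(-0.198675)/(0.631413) = 2.520689;  |Δ| = 0.009363
f(2.520689) = 0.001192
u₄ = 2.520689 − 0.001192·(0.009363)/(-0.028565) = 2.521079;  |Δ| = 0.000391
|u₄ − u₃| = 0.000391 < 0.001

n = 4, uₙ = 2.5211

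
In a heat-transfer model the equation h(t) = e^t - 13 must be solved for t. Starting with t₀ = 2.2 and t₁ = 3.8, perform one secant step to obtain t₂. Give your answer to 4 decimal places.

h(2.2) = -3.974987, h(3.8) = 31.701184
t₂ = 3.800000 − 31.701184·(3.800000 − 2.200000) / (31.701184 − (-3.974987)) = 3.800000 − (50.721895)/(35.676171) = 2.378270

2.3783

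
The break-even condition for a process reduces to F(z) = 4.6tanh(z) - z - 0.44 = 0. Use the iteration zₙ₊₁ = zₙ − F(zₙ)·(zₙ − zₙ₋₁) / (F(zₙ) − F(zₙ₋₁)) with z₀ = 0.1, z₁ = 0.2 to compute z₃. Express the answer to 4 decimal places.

0.1230

F(0.1) = -0.081527, F(0.2) = 0.267926
z₂ = 0.200000 − 0.267926·(0.200000 − 0.100000) / (0.267926 − (-0.081527)) = 0.200000 − (0.026793)/(0.349454) = 0.123330
F(0.123330) = 0.001129
z₃ = 0.123330 − 0.001129·(0.123330 − 0.200000) / (0.001129 − 0.267926) = 0.123330 − (-0.000087)/(-0.266798) = 0.123006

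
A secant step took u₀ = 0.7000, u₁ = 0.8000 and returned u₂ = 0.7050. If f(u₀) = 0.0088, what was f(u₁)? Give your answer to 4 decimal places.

-0.1672

The secant line through (0.7000, 0.0088) and (0.8000, f(u₁)) crosses zero at u₂ = 0.7050.
So (0.7000, 0.0088), (0.8000, f(u₁)), (0.7050, 0) are collinear:
f(u₁) = 0.0088 · (0.8000 − 0.7050) / (0.7000 − 0.7050) = 0.0088 · (0.095000)/(-0.005000) = -0.167200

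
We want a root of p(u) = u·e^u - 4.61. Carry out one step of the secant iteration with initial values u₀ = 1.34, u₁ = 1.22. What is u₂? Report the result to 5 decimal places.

p(1.34) = 0.5075183, p(1.22) = -0.4776310
u₂ = 1.2200000 − (-0.4776310)·(1.2200000 − 1.3400000) / (-0.4776310 − 0.5075183) = 1.2200000 − (0.0573157)/(-0.9851493) = 1.2781797

1.27818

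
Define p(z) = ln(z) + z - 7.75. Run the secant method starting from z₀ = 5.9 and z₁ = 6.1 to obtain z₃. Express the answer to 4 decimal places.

p(5.9) = -0.075048, p(6.1) = 0.158289
z₂ = 6.100000 − 0.158289·(6.100000 − 5.900000) / (0.158289 − (-0.075048)) = 6.100000 − (0.031658)/(0.233336) = 5.964326
p(5.964326) = 0.000122
z₃ = 5.964326 − 0.000122·(5.964326 − 6.100000) / (0.000122 − 0.158289) = 5.964326 − (-0.000017)/(-0.158167) = 5.964221

5.9642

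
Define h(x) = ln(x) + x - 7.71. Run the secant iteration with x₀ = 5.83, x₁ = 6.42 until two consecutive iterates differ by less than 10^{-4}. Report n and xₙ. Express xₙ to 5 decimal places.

h(5.83) = -0.1169830, h(6.42) = 0.5694181
x₂ = 6.4200000 − 0.5694181·(0.5900000)/(0.6864011) = 5.9305534;  |Δ| = 0.4894466
h(5.9305534) = 0.0006709
x₃ = 5.9305534 − 0.0006709·(-0.4894466)/(-0.5687472) = 5.9299760;  |Δ| = 0.0005774
h(5.9299760) = -0.0000038
x₄ = 5.9299760 − (-0.0000038)·(-0.0005774)/(-0.0006748) = 5.9299793;  |Δ| = 0.0000033
|x₄ − x₃| = 0.0000033 < 10^{-4}

n = 4, xₙ = 5.92998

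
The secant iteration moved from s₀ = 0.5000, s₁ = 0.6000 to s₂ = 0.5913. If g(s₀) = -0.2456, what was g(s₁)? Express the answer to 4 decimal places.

0.0234

The secant line through (0.5000, -0.2456) and (0.6000, g(s₁)) crosses zero at s₂ = 0.5913.
So (0.5000, -0.2456), (0.6000, g(s₁)), (0.5913, 0) are collinear:
g(s₁) = -0.2456 · (0.6000 − 0.5913) / (0.5000 − 0.5913) = -0.2456 · (0.008700)/(-0.091300) = 0.023403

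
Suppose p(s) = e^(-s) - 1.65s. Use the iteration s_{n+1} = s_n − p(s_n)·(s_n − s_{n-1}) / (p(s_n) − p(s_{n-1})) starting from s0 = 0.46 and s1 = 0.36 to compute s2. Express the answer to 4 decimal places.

p(0.46) = -0.127716, p(0.36) = 0.103676
s2 = 0.360000 − 0.103676·(0.360000 − 0.460000) / (0.103676 − (-0.127716)) = 0.360000 − (-0.010368)/(0.231393) = 0.404805

0.4048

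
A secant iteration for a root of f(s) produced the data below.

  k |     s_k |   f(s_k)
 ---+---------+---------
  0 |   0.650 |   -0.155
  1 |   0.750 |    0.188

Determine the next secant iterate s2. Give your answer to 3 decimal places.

s2 = 0.750 − 0.188·(0.750 − 0.650) / (0.188 − (-0.155))
   = 0.750 − (0.01880)/(0.34300) = 0.69519

0.695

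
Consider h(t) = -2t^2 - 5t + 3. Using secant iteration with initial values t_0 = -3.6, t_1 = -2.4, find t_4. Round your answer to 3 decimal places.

h(-3.6) = -4.92000, h(-2.4) = 3.48000
t_2 = -2.40000 − 3.48000·(-2.40000 − (-3.60000)) / (3.48000 − (-4.92000)) = -2.40000 − (4.17600)/(8.40000) = -2.89714
h(-2.89714) = 0.69884
t_3 = -2.89714 − 0.69884·(-2.89714 − (-2.40000)) / (0.69884 − 3.48000) = -2.89714 − (-0.34742)/(-2.78116) = -3.02206
h(-3.02206) = -0.15542
t_4 = -3.02206 − (-0.15542)·(-3.02206 − (-2.89714)) / (-0.15542 − 0.69884) = -3.02206 − (0.01941)/(-0.85426) = -2.99934

-2.999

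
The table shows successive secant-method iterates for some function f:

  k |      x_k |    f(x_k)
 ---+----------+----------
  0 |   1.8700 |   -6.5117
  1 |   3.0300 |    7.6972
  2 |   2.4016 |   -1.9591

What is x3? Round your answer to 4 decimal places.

2.5291

x3 = 2.4016 − (-1.9591)·(2.4016 − 3.0300) / (-1.9591 − 7.6972)
   = 2.4016 − (1.231098)/(-9.656300) = 2.529092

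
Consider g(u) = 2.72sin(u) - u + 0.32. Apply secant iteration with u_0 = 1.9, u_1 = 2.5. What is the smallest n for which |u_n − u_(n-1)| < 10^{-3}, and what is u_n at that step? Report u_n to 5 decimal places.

n = 5, u_n = 2.31708

g(1.9) = 0.9939362, g(2.5) = -0.5521558
u_2 = 2.5000000 − (-0.5521558)·(0.6000000)/(-1.5460920) = 2.2857220;  |Δ| = 0.2142780
g(2.2857220) = 0.0882641
u_3 = 2.2857220 − 0.0882641·(-0.2142780)/(0.6404198) = 2.3152543;  |Δ| = 0.0295323
g(2.3152543) = 0.0051841
u_4 = 2.3152543 − 0.0051841·(0.0295323)/(-0.0830800) = 2.3170971;  |Δ| = 0.0018428
g(2.3170971) = -0.0000583
u_5 = 2.3170971 − (-0.0000583)·(0.0018428)/(-0.0052424) = 2.3170766;  |Δ| = 0.0000205
|u_5 − u_4| = 0.0000205 < 10^{-3}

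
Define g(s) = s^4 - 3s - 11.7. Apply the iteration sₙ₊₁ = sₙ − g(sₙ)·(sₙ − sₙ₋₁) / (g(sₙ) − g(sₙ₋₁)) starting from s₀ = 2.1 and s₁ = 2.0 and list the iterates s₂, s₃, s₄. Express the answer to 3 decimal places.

2.054, 2.056, 2.056

g(2.1) = 1.44810, g(2.0) = -1.70000
s₂ = 2.00000 − (-1.70000)·(2.00000 − 2.10000) / (-1.70000 − 1.44810) = 2.00000 − (0.17000)/(-3.14810) = 2.05400
g(2.05400) = -0.06272
s₃ = 2.05400 − (-0.06272)·(2.05400 − 2.00000) / (-0.06272 − (-1.70000)) = 2.05400 − (-0.00339)/(1.63728) = 2.05607
g(2.05607) = 0.00289
s₄ = 2.05607 − 0.00289·(2.05607 − 2.05400) / (0.00289 − (-0.06272)) = 2.05607 − (0.00001)/(0.06561) = 2.05598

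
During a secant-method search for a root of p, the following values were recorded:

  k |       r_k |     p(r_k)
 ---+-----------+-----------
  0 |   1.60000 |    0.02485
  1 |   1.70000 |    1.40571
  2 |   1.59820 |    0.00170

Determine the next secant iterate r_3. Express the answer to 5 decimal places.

r_3 = 1.59820 − 0.00170·(1.59820 − 1.70000) / (0.00170 − 1.40571)
   = 1.59820 − (-0.0001731)/(-1.4040100) = 1.5980767

1.59808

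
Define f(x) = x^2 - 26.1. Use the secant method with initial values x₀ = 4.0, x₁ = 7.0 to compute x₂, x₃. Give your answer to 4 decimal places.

f(4.0) = -10.100000, f(7.0) = 22.900000
x₂ = 7.000000 − 22.900000·(7.000000 − 4.000000) / (22.900000 − (-10.100000)) = 7.000000 − (68.700000)/(33.000000) = 4.918182
f(4.918182) = -1.911488
x₃ = 4.918182 − (-1.911488)·(4.918182 − 7.000000) / (-1.911488 − 22.900000) = 4.918182 − (3.979370)/(-24.811488) = 5.078566

4.9182, 5.0786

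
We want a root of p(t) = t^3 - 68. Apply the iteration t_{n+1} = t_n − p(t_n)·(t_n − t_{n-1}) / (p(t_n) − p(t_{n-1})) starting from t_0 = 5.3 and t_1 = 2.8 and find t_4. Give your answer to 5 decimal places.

4.06654

p(5.3) = 80.8770000, p(2.8) = -46.0480000
t_2 = 2.8000000 − (-46.0480000)·(2.8000000 − 5.3000000) / (-46.0480000 − 80.8770000) = 2.8000000 − (115.1200000)/(-126.9250000) = 3.7069923
p(3.7069923) = -17.0592824
t_3 = 3.7069923 − (-17.0592824)·(3.7069923 − 2.8000000) / (-17.0592824 − (-46.0480000)) = 3.7069923 − (-15.4726381)/(28.9887176) = 4.2407392
p(4.2407392) = 8.2648991
t_4 = 4.2407392 − 8.2648991·(4.2407392 − 3.7069923) / (8.2648991 − (-17.0592824)) = 4.2407392 − (4.4113642)/(25.3241815) = 4.0665435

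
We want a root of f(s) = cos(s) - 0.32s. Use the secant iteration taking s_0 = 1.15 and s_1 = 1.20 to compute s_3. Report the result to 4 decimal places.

1.1827

f(1.15) = 0.040487, f(1.20) = -0.021642
s_2 = 1.200000 − (-0.021642)·(1.200000 − 1.150000) / (-0.021642 − 0.040487) = 1.200000 − (-0.001082)/(-0.062130) = 1.182583
f(1.182583) = 0.000109
s_3 = 1.182583 − 0.000109·(1.182583 − 1.200000) / (0.000109 − (-0.021642)) = 1.182583 − (-0.000002)/(0.021751) = 1.182670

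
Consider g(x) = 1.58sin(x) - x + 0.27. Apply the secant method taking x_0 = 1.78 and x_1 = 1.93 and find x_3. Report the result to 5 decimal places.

g(1.78) = 0.0355506, g(1.93) = -0.1808403
x_2 = 1.9300000 − (-0.1808403)·(1.9300000 − 1.7800000) / (-0.1808403 − 0.0355506) = 1.9300000 − (-0.0271260)/(-0.2163909) = 1.8046433
g(1.8046433) = 0.0023525
x_3 = 1.8046433 − 0.0023525·(1.8046433 − 1.9300000) / (0.0023525 − (-0.1808403)) = 1.8046433 − (-0.0002949)/(0.1831927) = 1.8062531

1.80625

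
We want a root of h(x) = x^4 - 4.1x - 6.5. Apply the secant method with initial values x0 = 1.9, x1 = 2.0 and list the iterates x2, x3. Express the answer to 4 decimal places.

1.9492, 1.9513

h(1.9) = -1.257900, h(2.0) = 1.300000
x2 = 2.000000 − 1.300000·(2.000000 − 1.900000) / (1.300000 − (-1.257900)) = 2.000000 − (0.130000)/(2.557900) = 1.949177
h(1.949177) = -0.057012
x3 = 1.949177 − (-0.057012)·(1.949177 − 2.000000) / (-0.057012 − 1.300000) = 1.949177 − (0.002898)/(-1.357012) = 1.951312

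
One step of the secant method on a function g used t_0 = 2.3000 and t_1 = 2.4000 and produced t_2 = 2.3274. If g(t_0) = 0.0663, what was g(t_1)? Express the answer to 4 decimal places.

The secant line through (2.3000, 0.0663) and (2.4000, g(t_1)) crosses zero at t_2 = 2.3274.
So (2.3000, 0.0663), (2.4000, g(t_1)), (2.3274, 0) are collinear:
g(t_1) = 0.0663 · (2.4000 − 2.3274) / (2.3000 − 2.3274) = 0.0663 · (0.072600)/(-0.027400) = -0.175671

-0.1757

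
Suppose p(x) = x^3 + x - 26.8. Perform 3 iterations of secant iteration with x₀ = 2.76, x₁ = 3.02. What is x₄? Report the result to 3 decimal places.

p(2.76) = -3.01542, p(3.02) = 3.76361
x₂ = 3.02000 − 3.76361·(3.02000 − 2.76000) / (3.76361 − (-3.01542)) = 3.02000 − (0.97854)/(6.77903) = 2.87565
p(2.87565) = -0.14450
x₃ = 2.87565 − (-0.14450)·(2.87565 − 3.02000) / (-0.14450 − 3.76361) = 2.87565 − (0.02086)/(-3.90811) = 2.88099
p(2.88099) = -0.00651
x₄ = 2.88099 − (-0.00651)·(2.88099 − 2.87565) / (-0.00651 − (-0.14450)) = 2.88099 − (-0.00003)/(0.13799) = 2.88124

2.881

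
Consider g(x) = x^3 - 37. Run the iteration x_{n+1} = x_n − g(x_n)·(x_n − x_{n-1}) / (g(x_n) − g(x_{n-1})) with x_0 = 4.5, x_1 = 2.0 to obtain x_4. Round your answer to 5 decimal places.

g(4.5) = 54.1250000, g(2.0) = -29.0000000
x_2 = 2.0000000 − (-29.0000000)·(2.0000000 − 4.5000000) / (-29.0000000 − 54.1250000) = 2.0000000 − (72.5000000)/(-83.1250000) = 2.8721805
g(2.8721805) = -13.3061756
x_3 = 2.8721805 − (-13.3061756)·(2.8721805 − 2.0000000) / (-13.3061756 − (-29.0000000)) = 2.8721805 − (-11.6053862)/(15.6938244) = 3.6116679
g(3.6116679) = 10.1111199
x_4 = 3.6116679 − 10.1111199·(3.6116679 − 2.8721805) / (10.1111199 − (-13.3061756)) = 3.6116679 − (7.4770463)/(23.4172955) = 3.2923720

3.29237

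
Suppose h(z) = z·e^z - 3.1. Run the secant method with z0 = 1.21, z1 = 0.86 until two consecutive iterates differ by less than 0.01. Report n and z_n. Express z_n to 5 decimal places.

n = 4, z_n = 1.06671

h(1.21) = 0.9577164, h(0.86) = -1.0676818
z2 = 0.8600000 − (-1.0676818)·(-0.3500000)/(-2.0253982) = 1.0445013;  |Δ| = 0.1845013
h(1.0445013) = -0.1315472
z3 = 1.0445013 − (-0.1315472)·(0.1845013)/(0.9361346) = 1.0704277;  |Δ| = 0.0259264
h(1.0704277) = 0.0220383
z4 = 1.0704277 − 0.0220383·(0.0259264)/(0.1535855) = 1.0667075;  |Δ| = 0.0037202
|z4 − z3| = 0.0037202 < 0.01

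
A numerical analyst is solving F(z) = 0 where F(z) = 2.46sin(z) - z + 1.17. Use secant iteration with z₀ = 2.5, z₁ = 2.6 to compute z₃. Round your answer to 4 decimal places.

F(2.5) = 0.142241, F(2.6) = -0.161867
z₂ = 2.600000 − (-0.161867)·(2.600000 − 2.500000) / (-0.161867 − 0.142241) = 2.600000 − (-0.016187)/(-0.304108) = 2.546773
F(2.546773) = 0.001710
z₃ = 2.546773 − 0.001710·(2.546773 − 2.600000) / (0.001710 − (-0.161867)) = 2.546773 − (-0.000091)/(0.163577) = 2.547330

2.5473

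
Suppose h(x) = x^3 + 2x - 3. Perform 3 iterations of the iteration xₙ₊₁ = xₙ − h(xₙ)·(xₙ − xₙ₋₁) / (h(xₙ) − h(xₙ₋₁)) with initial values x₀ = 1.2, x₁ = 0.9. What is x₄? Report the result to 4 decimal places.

h(1.2) = 1.128000, h(0.9) = -0.471000
x₂ = 0.900000 − (-0.471000)·(0.900000 − 1.200000) / (-0.471000 − 1.128000) = 0.900000 − (0.141300)/(-1.599000) = 0.988368
h(0.988368) = -0.057757
x₃ = 0.988368 − (-0.057757)·(0.988368 − 0.900000) / (-0.057757 − (-0.471000)) = 0.988368 − (-0.005104)/(0.413243) = 1.000718
h(1.000718) = 0.003594
x₄ = 1.000718 − 0.003594·(1.000718 − 0.988368) / (0.003594 − (-0.057757)) = 1.000718 − (0.000044)/(0.061351) = 0.999995

1.0000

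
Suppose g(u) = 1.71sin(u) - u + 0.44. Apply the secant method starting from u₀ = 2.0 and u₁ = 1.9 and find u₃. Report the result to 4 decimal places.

g(2.0) = -0.005101, g(1.9) = 0.158173
u₂ = 1.900000 − 0.158173·(1.900000 − 2.000000) / (0.158173 − (-0.005101)) = 1.900000 − (-0.015817)/(0.163275) = 1.996876
g(1.996876) = 0.000239
u₃ = 1.996876 − 0.000239·(1.996876 − 1.900000) / (0.000239 − 0.158173) = 1.996876 − (0.000023)/(-0.157934) = 1.997022

1.9970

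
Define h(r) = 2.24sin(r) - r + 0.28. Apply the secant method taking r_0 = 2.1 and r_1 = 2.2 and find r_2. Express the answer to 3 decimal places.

2.151

h(2.1) = 0.11359, h(2.2) = -0.10897
r_2 = 2.20000 − (-0.10897)·(2.20000 − 2.10000) / (-0.10897 − 0.11359) = 2.20000 − (-0.01090)/(-0.22256) = 2.15104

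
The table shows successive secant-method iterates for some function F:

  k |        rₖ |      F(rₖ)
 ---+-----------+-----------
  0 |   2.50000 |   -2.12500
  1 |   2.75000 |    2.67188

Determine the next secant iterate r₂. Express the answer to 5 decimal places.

2.61075

r₂ = 2.75000 − 2.67188·(2.75000 − 2.50000) / (2.67188 − (-2.12500))
   = 2.75000 − (0.6679700)/(4.7968800) = 2.6107491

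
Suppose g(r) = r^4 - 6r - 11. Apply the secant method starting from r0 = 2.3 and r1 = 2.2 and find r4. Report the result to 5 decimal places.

g(2.3) = 3.1841000, g(2.2) = -0.7744000
r2 = 2.2000000 − (-0.7744000)·(2.2000000 − 2.3000000) / (-0.7744000 − 3.1841000) = 2.2000000 − (0.0774400)/(-3.9585000) = 2.2195630
g(2.2195630) = -0.0473720
r3 = 2.2195630 − (-0.0473720)·(2.2195630 − 2.2000000) / (-0.0473720 − (-0.7744000)) = 2.2195630 − (-0.0009267)/(0.7270280) = 2.2208377
g(2.2208377) = 0.0007808
r4 = 2.2208377 − 0.0007808·(2.2208377 − 2.2195630) / (0.0007808 − (-0.0473720)) = 2.2208377 − (0.0000010)/(0.0481529) = 2.2208170

2.22082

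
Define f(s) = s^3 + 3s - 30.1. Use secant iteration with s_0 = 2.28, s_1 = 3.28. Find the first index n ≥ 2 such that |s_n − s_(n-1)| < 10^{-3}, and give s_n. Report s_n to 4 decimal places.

f(2.28) = -11.407648, f(3.28) = 15.027552
s_2 = 3.280000 − 15.027552·(1.000000)/(26.435200) = 2.711533;  |Δ| = 0.568467
f(2.711533) = -2.029108
s_3 = 2.711533 − (-2.029108)·(-0.568467)/(-17.056660) = 2.779159;  |Δ| = 0.067626
f(2.779159) = -0.297064
s_4 = 2.779159 − (-0.297064)·(0.067626)/(1.732044) = 2.790758;  |Δ| = 0.011599
f(2.790758) = 0.007610
s_5 = 2.790758 − 0.007610·(0.011599)/(0.304674) = 2.790468;  |Δ| = 0.000290
|s_5 − s_4| = 0.000290 < 10^{-3}

n = 5, s_n = 2.7905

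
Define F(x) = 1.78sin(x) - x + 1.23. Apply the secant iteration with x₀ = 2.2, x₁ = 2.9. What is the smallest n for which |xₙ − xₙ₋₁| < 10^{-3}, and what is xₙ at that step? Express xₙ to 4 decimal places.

F(2.2) = 0.469124, F(2.9) = -1.244136
x₂ = 2.900000 − (-1.244136)·(0.700000)/(-1.713260) = 2.391674;  |Δ| = 0.508326
F(2.391674) = 0.051538
x₃ = 2.391674 − 0.051538·(-0.508326)/(1.295674) = 2.411893;  |Δ| = 0.020220
F(2.411893) = 0.004736
x₄ = 2.411893 − 0.004736·(0.020220)/(-0.046802) = 2.413939;  |Δ| = 0.002046
F(2.413939) = -0.000027
x₅ = 2.413939 − (-0.000027)·(0.002046)/(-0.004763) = 2.413928;  |Δ| = 0.000012
|x₅ − x₄| = 0.000012 < 10^{-3}

n = 5, xₙ = 2.4139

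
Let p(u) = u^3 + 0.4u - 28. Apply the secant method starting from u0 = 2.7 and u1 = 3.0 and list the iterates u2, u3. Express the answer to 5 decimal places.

2.99193, 2.99268

p(2.7) = -7.2370000, p(3.0) = 0.2000000
u2 = 3.0000000 − 0.2000000·(3.0000000 − 2.7000000) / (0.2000000 − (-7.2370000)) = 3.0000000 − (0.0600000)/(7.4370000) = 2.9919322
p(2.9919322) = -0.0204716
u3 = 2.9919322 − (-0.0204716)·(2.9919322 − 3.0000000) / (-0.0204716 − 0.2000000) = 2.9919322 − (0.0001652)/(-0.2204716) = 2.9926814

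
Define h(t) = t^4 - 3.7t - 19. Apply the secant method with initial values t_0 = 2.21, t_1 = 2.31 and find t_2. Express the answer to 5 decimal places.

h(2.21) = -3.3225672, h(2.31) = 0.9269632
t_2 = 2.3100000 − 0.9269632·(2.3100000 − 2.2100000) / (0.9269632 − (-3.3225672)) = 2.3100000 − (0.0926963)/(4.2495304) = 2.2881867

2.28819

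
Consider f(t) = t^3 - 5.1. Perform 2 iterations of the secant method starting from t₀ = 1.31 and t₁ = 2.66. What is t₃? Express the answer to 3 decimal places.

f(1.31) = -2.85191, f(2.66) = 13.72110
t₂ = 2.66000 − 13.72110·(2.66000 − 1.31000) / (13.72110 − (-2.85191)) = 2.66000 − (18.52348)/(16.57301) = 1.54231
f(1.54231) = -1.43128
t₃ = 1.54231 − (-1.43128)·(1.54231 − 2.66000) / (-1.43128 − 13.72110) = 1.54231 − (1.59972)/(-15.15237) = 1.64789

1.648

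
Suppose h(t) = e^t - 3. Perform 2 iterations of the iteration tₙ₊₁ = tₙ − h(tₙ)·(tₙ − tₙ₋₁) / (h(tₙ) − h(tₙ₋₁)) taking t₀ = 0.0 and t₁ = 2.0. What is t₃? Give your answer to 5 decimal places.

0.90733

h(0.0) = -2.0000000, h(2.0) = 4.3890561
t₂ = 2.0000000 − 4.3890561·(2.0000000 − 0.0000000) / (4.3890561 − (-2.0000000)) = 2.0000000 − (8.7781122)/(6.3890561) = 0.6260706
h(0.6260706) = -1.1297529
t₃ = 0.6260706 − (-1.1297529)·(0.6260706 − 2.0000000) / (-1.1297529 − 4.3890561) = 0.6260706 − (1.5522007)/(-5.5188090) = 0.9073270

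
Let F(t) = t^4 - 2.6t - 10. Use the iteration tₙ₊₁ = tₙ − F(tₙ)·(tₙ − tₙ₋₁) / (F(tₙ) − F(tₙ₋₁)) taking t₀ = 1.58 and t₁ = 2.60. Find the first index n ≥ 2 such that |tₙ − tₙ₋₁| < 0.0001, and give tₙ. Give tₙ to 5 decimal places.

F(1.58) = -7.8759870, F(2.60) = 28.9376000
t₂ = 2.6000000 − 28.9376000·(1.0200000)/(36.8135870) = 1.7982212;  |Δ| = 0.8017788
F(1.7982212) = -4.2192086
t₃ = 1.7982212 − (-4.2192086)·(-0.8017788)/(-33.1568086) = 1.9002477;  |Δ| = 0.1020265
F(1.9002477) = -1.9017467
t₄ = 1.9002477 − (-1.9017467)·(0.1020265)/(2.3174619) = 1.9839723;  |Δ| = 0.0837246
F(1.9839723) = 0.3349171
t₅ = 1.9839723 − 0.3349171·(0.0837246)/(2.2366638) = 1.9714354;  |Δ| = 0.0125369
F(1.9714354) = -0.0204029
t₆ = 1.9714354 − (-0.0204029)·(-0.0125369)/(-0.3553200) = 1.9721553;  |Δ| = 0.0007199
F(1.9721553) = -0.0001993
t₇ = 1.9721553 − (-0.0001993)·(0.0007199)/(0.0202037) = 1.9721624;  |Δ| = 0.0000071
|t₇ − t₆| = 0.0000071 < 0.0001

n = 7, tₙ = 1.97216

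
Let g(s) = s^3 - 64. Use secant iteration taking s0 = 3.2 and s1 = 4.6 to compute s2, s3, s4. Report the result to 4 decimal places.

3.8772, 3.9830, 4.0005

g(3.2) = -31.232000, g(4.6) = 33.336000
s2 = 4.600000 − 33.336000·(4.600000 − 3.200000) / (33.336000 − (-31.232000)) = 4.600000 − (46.670400)/(64.568000) = 3.877190
g(3.877190) = -5.715747
s3 = 3.877190 − (-5.715747)·(3.877190 − 4.600000) / (-5.715747 − 33.336000) = 3.877190 − (4.131400)/(-39.051747) = 3.982983
g(3.982983) = -0.813351
s4 = 3.982983 − (-0.813351)·(3.982983 − 3.877190) / (-0.813351 − (-5.715747)) = 3.982983 − (-0.086047)/(4.902396) = 4.000535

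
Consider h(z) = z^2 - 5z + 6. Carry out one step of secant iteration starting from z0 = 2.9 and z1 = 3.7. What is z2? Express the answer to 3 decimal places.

2.956

h(2.9) = -0.09000, h(3.7) = 1.19000
z2 = 3.70000 − 1.19000·(3.70000 − 2.90000) / (1.19000 − (-0.09000)) = 3.70000 − (0.95200)/(1.28000) = 2.95625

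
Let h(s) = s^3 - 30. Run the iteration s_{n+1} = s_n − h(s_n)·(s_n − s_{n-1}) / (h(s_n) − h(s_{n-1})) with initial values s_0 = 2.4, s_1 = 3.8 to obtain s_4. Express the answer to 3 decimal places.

3.109

h(2.4) = -16.17600, h(3.8) = 24.87200
s_2 = 3.80000 − 24.87200·(3.80000 − 2.40000) / (24.87200 − (-16.17600)) = 3.80000 − (34.82080)/(41.04800) = 2.95171
h(2.95171) = -4.28308
s_3 = 2.95171 − (-4.28308)·(2.95171 − 3.80000) / (-4.28308 − 24.87200) = 2.95171 − (3.63331)/(-29.15508) = 3.07633
h(3.07633) = -0.88634
s_4 = 3.07633 − (-0.88634)·(3.07633 − 2.95171) / (-0.88634 − (-4.28308)) = 3.07633 − (-0.11046)/(3.39674) = 3.10884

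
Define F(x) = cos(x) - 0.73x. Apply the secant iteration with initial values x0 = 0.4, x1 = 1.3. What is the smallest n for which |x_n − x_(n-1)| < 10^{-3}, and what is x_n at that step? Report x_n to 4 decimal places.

F(0.4) = 0.629061, F(1.3) = -0.681501
x2 = 1.300000 − (-0.681501)·(0.900000)/(-1.310562) = 0.831994;  |Δ| = 0.468006
F(0.831994) = 0.066047
x3 = 0.831994 − 0.066047·(-0.468006)/(0.747549) = 0.873343;  |Δ| = 0.041349
F(0.873343) = 0.004727
x4 = 0.873343 − 0.004727·(0.041349)/(-0.061320) = 0.876531;  |Δ| = 0.003188
F(0.876531) = -0.000046
x5 = 0.876531 − (-0.000046)·(0.003188)/(-0.004773) = 0.876500;  |Δ| = 0.000031
|x5 − x4| = 0.000031 < 10^{-3}

n = 5, x_n = 0.8765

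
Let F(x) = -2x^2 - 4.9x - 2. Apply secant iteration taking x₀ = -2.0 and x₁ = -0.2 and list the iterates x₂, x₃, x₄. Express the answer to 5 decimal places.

F(-2.0) = -0.2000000, F(-0.2) = -1.1000000
x₂ = -0.2000000 − (-1.1000000)·(-0.2000000 − (-2.0000000)) / (-1.1000000 − (-0.2000000)) = -0.2000000 − (-1.9800000)/(-0.9000000) = -2.4000000
F(-2.4000000) = -1.7600000
x₃ = -2.4000000 − (-1.7600000)·(-2.4000000 − (-0.2000000)) / (-1.7600000 − (-1.1000000)) = -2.4000000 − (3.8720000)/(-0.6600000) = 3.4666667
F(3.4666667) = -43.0222222
x₄ = 3.4666667 − (-43.0222222)·(3.4666667 − (-2.4000000)) / (-43.0222222 − (-1.7600000)) = 3.4666667 − (-252.3970370)/(-41.2622222) = -2.6502370

-2.40000, 3.46667, -2.65024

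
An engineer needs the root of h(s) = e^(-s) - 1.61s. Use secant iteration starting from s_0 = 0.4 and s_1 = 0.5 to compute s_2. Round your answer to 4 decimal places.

0.4117

h(0.4) = 0.026320, h(0.5) = -0.198469
s_2 = 0.500000 − (-0.198469)·(0.500000 − 0.400000) / (-0.198469 − 0.026320) = 0.500000 − (-0.019847)/(-0.224789) = 0.411709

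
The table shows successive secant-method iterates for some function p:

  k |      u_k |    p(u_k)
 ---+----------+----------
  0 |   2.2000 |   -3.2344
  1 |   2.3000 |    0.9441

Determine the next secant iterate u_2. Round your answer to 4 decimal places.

2.2774

u_2 = 2.3000 − 0.9441·(2.3000 − 2.2000) / (0.9441 − (-3.2344))
   = 2.3000 − (0.094410)/(4.178500) = 2.277406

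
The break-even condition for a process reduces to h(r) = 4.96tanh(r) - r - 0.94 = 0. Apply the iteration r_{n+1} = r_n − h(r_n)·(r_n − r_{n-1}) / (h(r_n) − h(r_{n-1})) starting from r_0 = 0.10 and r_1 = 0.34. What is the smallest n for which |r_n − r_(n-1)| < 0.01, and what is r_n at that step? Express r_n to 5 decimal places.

h(0.10) = -0.5456467, h(0.34) = 0.3442879
r_2 = 0.3400000 − 0.3442879·(0.2400000)/(0.8899346) = 0.2471515;  |Δ| = 0.0928485
h(0.2471515) = 0.0143548
r_3 = 0.2471515 − 0.0143548·(-0.0928485)/(-0.3299331) = 0.2431118;  |Δ| = 0.0040397
|r_3 − r_2| = 0.0040397 < 0.01

n = 3, r_n = 0.24311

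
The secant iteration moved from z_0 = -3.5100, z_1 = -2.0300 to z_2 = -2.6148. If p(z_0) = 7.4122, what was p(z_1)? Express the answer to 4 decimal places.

The secant line through (-3.5100, 7.4122) and (-2.0300, p(z_1)) crosses zero at z_2 = -2.6148.
So (-3.5100, 7.4122), (-2.0300, p(z_1)), (-2.6148, 0) are collinear:
p(z_1) = 7.4122 · (-2.0300 − (-2.6148)) / (-3.5100 − (-2.6148)) = 7.4122 · (0.584800)/(-0.895200) = -4.842107

-4.8421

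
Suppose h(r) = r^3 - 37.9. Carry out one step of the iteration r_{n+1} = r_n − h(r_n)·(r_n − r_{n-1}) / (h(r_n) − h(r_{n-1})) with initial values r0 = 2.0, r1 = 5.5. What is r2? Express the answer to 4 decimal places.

2.6608

h(2.0) = -29.900000, h(5.5) = 128.475000
r2 = 5.500000 − 128.475000·(5.500000 − 2.000000) / (128.475000 − (-29.900000)) = 5.500000 − (449.662500)/(158.375000) = 2.660773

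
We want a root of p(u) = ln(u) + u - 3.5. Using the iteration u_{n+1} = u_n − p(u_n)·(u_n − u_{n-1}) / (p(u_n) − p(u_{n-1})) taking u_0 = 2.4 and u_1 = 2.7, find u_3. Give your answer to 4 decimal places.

p(2.4) = -0.224531, p(2.7) = 0.193252
u_2 = 2.700000 − 0.193252·(2.700000 − 2.400000) / (0.193252 − (-0.224531)) = 2.700000 − (0.057976)/(0.417783) = 2.561231
p(2.561231) = 0.001718
u_3 = 2.561231 − 0.001718·(2.561231 − 2.700000) / (0.001718 − 0.193252) = 2.561231 − (-0.000238)/(-0.191533) = 2.559986

2.5600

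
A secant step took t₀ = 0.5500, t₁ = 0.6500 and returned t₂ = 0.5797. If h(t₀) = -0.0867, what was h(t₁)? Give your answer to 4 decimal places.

The secant line through (0.5500, -0.0867) and (0.6500, h(t₁)) crosses zero at t₂ = 0.5797.
So (0.5500, -0.0867), (0.6500, h(t₁)), (0.5797, 0) are collinear:
h(t₁) = -0.0867 · (0.6500 − 0.5797) / (0.5500 − 0.5797) = -0.0867 · (0.070300)/(-0.029700) = 0.205219

0.2052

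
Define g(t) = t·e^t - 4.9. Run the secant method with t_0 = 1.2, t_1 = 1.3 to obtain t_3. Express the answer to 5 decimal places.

1.31521

g(1.2) = -0.9158597, g(1.3) = -0.1299143
t_2 = 1.3000000 − (-0.1299143)·(1.3000000 − 1.2000000) / (-0.1299143 − (-0.9158597)) = 1.3000000 − (-0.0129914)/(0.7859454) = 1.3165297
g(1.3165297) = 0.0112522
t_3 = 1.3165297 − 0.0112522·(1.3165297 − 1.3000000) / (0.0112522 − (-0.1299143)) = 1.3165297 − (0.0001860)/(0.1411665) = 1.3152121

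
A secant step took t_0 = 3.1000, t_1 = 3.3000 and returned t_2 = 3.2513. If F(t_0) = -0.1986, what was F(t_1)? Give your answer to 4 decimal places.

The secant line through (3.1000, -0.1986) and (3.3000, F(t_1)) crosses zero at t_2 = 3.2513.
So (3.1000, -0.1986), (3.3000, F(t_1)), (3.2513, 0) are collinear:
F(t_1) = -0.1986 · (3.3000 − 3.2513) / (3.1000 − 3.2513) = -0.1986 · (0.048700)/(-0.151300) = 0.063925

0.0639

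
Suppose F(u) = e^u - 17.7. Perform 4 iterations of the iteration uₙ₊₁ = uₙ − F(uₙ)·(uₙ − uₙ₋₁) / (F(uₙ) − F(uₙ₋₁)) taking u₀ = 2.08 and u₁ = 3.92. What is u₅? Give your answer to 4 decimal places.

2.8706

F(2.08) = -9.695531, F(3.92) = 32.700445
u₂ = 3.920000 − 32.700445·(3.920000 − 2.080000) / (32.700445 − (-9.695531)) = 3.920000 − (60.168818)/(42.395976) = 2.500789
F(2.500789) = -5.507885
u₃ = 2.500789 − (-5.507885)·(2.500789 − 3.920000) / (-5.507885 − 32.700445) = 2.500789 − (7.816849)/(-38.208330) = 2.705374
F(2.705374) = -2.740084
u₄ = 2.705374 − (-2.740084)·(2.705374 − 2.500789) / (-2.740084 − (-5.507885)) = 2.705374 − (-0.560580)/(2.767801) = 2.907911
F(2.907911) = 0.618483
u₅ = 2.907911 − 0.618483·(2.907911 − 2.705374) / (0.618483 − (-2.740084)) = 2.907911 − (0.125265)/(3.358567) = 2.870613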